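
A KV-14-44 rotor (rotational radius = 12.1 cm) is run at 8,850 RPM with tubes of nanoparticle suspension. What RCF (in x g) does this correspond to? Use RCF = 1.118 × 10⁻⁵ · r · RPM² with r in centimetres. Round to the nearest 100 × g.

RCF ≈ 10600 x g

RCF = 1.118 × 10⁻⁵ × 12.1 × (8850)² = 1.118 × 10⁻⁵ × 12.1 × 78,322,500 ≈ 10,595.3 × g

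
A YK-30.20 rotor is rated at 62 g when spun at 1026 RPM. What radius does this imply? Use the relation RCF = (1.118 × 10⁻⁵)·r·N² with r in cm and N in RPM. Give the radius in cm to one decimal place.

5.3 cm

62 = 1.118 × 10⁻⁵ × r × (1026)²
r = 62 / (1.118 × 10⁻⁵ × 1,052,676) = 62 / 11.76892 ≈ 5.268 cm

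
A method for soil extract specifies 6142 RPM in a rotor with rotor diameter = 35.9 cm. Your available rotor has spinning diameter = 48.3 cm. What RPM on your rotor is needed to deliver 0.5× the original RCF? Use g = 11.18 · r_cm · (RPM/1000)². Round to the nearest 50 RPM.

3750 RPM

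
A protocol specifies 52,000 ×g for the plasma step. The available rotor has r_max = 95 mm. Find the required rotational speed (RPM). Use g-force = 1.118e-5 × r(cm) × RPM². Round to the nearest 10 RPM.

22130 RPM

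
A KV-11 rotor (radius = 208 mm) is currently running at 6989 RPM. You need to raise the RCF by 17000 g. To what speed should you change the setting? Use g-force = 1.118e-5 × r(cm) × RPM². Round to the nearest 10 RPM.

r = 208 mm = 20.8 cm
Current RCF = 1.118 × 10⁻⁵ × 20.8 × (6989)² = 1.118 × 10⁻⁵ × 20.8 × 48,846,121 ≈ 11,358.9 × g
Target RCF = 11,358.9 + 17,000 = 28,358.9 × g
N² = 28,358.9 / (23.2544 × 10⁻⁵) = 121,950,685
N ≈ √121,950,685 ≈ 11,043.1

≈ 11040 RPM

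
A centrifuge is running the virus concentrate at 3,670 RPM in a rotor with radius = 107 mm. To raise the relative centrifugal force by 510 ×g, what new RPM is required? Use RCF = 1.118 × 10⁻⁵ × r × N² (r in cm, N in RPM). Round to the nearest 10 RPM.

N₂ ≈ 4210 RPM

r = 107 mm = 10.7 cm
Current RCF = 1.118 × 10⁻⁵ × 10.7 × (3670)² = 1.118 × 10⁻⁵ × 10.7 × 13,468,900 ≈ 1,611.2 × g
Target RCF = 1,611.2 + 510 = 2,121.2 × g
N² = 2,121.2 / (11.9626 × 10⁻⁵) = 17,731,931
N ≈ √17,731,931 ≈ 4,210.9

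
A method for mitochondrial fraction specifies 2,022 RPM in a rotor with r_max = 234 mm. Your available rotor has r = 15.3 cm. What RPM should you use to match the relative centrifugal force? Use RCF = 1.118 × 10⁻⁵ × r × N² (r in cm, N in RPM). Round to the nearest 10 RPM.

Original rotor: r = 234 mm = 23.4 cm
RCF_original = 1.118 × 10⁻⁵ × 23.4 × (2022)² = 1.118 × 10⁻⁵ × 23.4 × 4,088,484 ≈ 1,069.6 × g
1,069.6 = 1.118 × 10⁻⁵ × 15.3 × N²
N² = 1,069.6 / (17.1054 × 10⁻⁵) = 6,252,996
N ≈ √6,252,996 ≈ 2,500.6

≈ 2500 RPM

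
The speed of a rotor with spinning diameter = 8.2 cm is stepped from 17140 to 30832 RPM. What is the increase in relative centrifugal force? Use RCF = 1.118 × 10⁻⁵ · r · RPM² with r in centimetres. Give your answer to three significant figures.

30100 x g

r = 8.2 / 2 = 4.1 cm
RCF₁ = 1.118 × 10⁻⁵ × 4.1 × (17140)² = 1.118 × 10⁻⁵ × 4.1 × 293,779,600 ≈ 13,466.3 × g
RCF₂ = 1.118 × 10⁻⁵ × 4.1 × (30832)² = 1.118 × 10⁻⁵ × 4.1 × 950,612,224 ≈ 43,574.2 × g
Increase = 43,574.2 − 13,466.3 = 30,107.9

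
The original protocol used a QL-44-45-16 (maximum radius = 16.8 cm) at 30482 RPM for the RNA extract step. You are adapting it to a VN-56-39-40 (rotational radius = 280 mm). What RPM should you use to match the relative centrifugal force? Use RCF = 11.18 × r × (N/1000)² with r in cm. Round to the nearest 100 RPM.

≈ 23600 RPM

RCF_original = 11.18 × 16.8 × (30.482)² = 11.18 × 16.8 × 929.152324 ≈ 174,517.1 × g
Your rotor: r = 280 mm = 28.0 cm
174,517.1 = 11.18 × 28 × (N/1000)²
(N/1000)² = 174,517.1 / 313.04 = 557.4914
N = 1000 × √557.4914 ≈ 23,611.3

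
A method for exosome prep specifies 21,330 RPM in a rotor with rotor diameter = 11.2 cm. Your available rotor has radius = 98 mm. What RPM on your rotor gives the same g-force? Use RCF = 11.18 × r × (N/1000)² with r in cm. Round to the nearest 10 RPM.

≈ 16120 RPM

Original rotor: r = 11.2 / 2 = 5.6 cm
RCF_original = 11.18 × 5.6 × (21.33)² = 11.18 × 5.6 × 454.9689 ≈ 28,484.7 × g
Your rotor: r = 98 mm = 9.8 cm
28,484.7 = 11.18 × 9.8 × (N/1000)²
(N/1000)² = 28,484.7 / 109.564 = 259.9823
N = 1000 × √259.9823 ≈ 16,124.0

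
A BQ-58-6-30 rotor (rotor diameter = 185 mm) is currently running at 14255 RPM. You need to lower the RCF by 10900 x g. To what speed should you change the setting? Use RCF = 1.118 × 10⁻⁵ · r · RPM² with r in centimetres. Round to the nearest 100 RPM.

r = 185 mm / 2 = 92.5 mm = 9.25 cm
Current RCF = 1.118 × 10⁻⁵ × 9.25 × (14255)² = 1.118 × 10⁻⁵ × 9.25 × 203,205,025 ≈ 21,014.4 × g
Target RCF = 21,014.4 − 10,900 = 10,114.4 × g
N² = 10,114.4 / (10.3415 × 10⁻⁵) = 97,803,994
N ≈ √97,803,994 ≈ 9,889.6

N₂ ≈ 9900 RPM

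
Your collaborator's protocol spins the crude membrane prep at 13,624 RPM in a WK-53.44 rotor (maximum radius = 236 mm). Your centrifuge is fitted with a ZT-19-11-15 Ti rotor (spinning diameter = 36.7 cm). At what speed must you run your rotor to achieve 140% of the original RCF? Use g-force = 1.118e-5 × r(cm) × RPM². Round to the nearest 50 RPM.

≈ 18300 RPM

Original rotor: r = 236 mm = 23.6 cm
RCF_original = 1.118 × 10⁻⁵ × 23.6 × (13624)² = 1.118 × 10⁻⁵ × 23.6 × 185,613,376 ≈ 48,973.7 × g
Target RCF = 1.4 × 48,973.7 ≈ 68,563.2 × g
Your rotor: r = 36.7 / 2 = 18.35 cm
68,563.2 = 1.118 × 10⁻⁵ × 18.35 × N²
N² = 68,563.2 / (20.5153 × 10⁻⁵) = 334,205,203
N ≈ √334,205,203 ≈ 18,281.3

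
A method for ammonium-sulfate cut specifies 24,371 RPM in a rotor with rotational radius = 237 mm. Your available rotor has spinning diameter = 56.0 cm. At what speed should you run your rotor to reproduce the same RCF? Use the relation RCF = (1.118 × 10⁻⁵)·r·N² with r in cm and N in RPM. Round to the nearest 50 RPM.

22400 RPM

Original rotor: r = 237 mm = 23.7 cm
RCF = 1.118 × 10⁻⁵ × r × N²
RCF_original = 1.118 × 10⁻⁵ × 23.7 × (24371)² = 1.118 × 10⁻⁵ × 23.7 × 593,945,641 ≈ 157,375.4 × g
Your rotor: r = 56.0 / 2 = 28 cm
157,375.4 = 1.118 × 10⁻⁵ × 28 × N²
N² = 157,375.4 / (31.304 × 10⁻⁵) = 502,732,558
N ≈ √502,732,558 ≈ 22,421.7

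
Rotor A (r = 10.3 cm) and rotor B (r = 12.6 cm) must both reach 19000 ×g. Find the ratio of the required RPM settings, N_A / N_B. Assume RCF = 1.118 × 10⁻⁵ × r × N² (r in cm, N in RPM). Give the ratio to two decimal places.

At fixed RCF, N ∝ 1/√r, so N_A/N_B = √(r_B/r_A) = √(12.6/10.3) = √1.223301 = 1.1060.

1.11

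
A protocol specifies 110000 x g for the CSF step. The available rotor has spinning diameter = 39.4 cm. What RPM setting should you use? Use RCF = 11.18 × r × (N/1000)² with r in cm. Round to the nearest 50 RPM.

r = 39.4 / 2 = 19.7 cm
110,000 = 11.18 × 19.7 × (N/1000)²
(N/1000)² = 110,000 / 220.246 = 499.4415
N = 1000 × √499.4415 ≈ 22,348.2

N ≈ 22350 RPM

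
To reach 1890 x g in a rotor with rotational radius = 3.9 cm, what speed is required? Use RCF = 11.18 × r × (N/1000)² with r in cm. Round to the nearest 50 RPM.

1,890 = 11.18 × 3.9 × (N/1000)²
(N/1000)² = 1,890 / 43.602 = 43.34664
N = 1000 × √43.34664 ≈ 6,583.8

6600 RPM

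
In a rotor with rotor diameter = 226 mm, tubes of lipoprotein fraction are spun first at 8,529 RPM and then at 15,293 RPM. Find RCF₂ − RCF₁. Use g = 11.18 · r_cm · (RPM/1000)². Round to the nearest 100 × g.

≈ 20400 × g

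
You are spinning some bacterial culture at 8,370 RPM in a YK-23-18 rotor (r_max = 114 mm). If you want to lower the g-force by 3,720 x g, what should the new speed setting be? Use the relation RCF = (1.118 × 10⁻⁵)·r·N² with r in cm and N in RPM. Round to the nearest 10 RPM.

r = 114 mm = 11.4 cm
Current RCF = 1.118 × 10⁻⁵ × 11.4 × (8370)² = 1.118 × 10⁻⁵ × 11.4 × 70,056,900 ≈ 8,928.9 × g
Target RCF = 8,928.9 − 3,720 = 5,208.9 × g
N² = 5,208.9 / (12.7452 × 10⁻⁵) = 40,869,504
N ≈ √40,869,504 ≈ 6,392.9

6390 RPM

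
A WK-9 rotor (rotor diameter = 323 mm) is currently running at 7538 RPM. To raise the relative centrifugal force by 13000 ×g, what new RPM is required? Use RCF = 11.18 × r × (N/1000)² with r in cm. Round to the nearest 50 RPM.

N₂ ≈ 11350 RPM

r = 323 mm / 2 = 161.5 mm = 16.15 cm
Current RCF = 11.18 × 16.15 × (7.538)² = 11.18 × 16.15 × 56.821444 ≈ 10,259.5 × g
Target RCF = 10,259.5 + 13,000 = 23,259.5 × g
(N/1000)² = 23,259.5 / 180.557 = 128.8208
N = 1000 × √128.8208 ≈ 11,349.9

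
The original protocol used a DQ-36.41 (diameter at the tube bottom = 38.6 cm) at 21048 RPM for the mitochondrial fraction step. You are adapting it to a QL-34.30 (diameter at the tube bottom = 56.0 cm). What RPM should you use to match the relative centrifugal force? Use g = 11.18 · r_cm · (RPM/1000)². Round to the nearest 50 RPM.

≈ 17450 RPM

Original rotor: r = 38.6 / 2 = 19.3 cm
RCF = 11.18 × r × (N/1000)²
RCF_original = 11.18 × 19.3 × (21.048)² = 11.18 × 19.3 × 443.018304 ≈ 95,591.8 × g
Your rotor: r = 56.0 / 2 = 28 cm
95,591.8 = 11.18 × 28 × (N/1000)²
(N/1000)² = 95,591.8 / 313.04 = 305.3661
N = 1000 × √305.3661 ≈ 17,474.7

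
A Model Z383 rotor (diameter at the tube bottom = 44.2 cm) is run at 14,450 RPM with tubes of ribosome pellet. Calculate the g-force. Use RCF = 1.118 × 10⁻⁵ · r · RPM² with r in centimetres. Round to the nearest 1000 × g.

RCF ≈ 52000 x g

r = 44.2 / 2 = 22.1 cm
RCF = 1.118 × 10⁻⁵ × 22.1 × (14450)² = 1.118 × 10⁻⁵ × 22.1 × 208,802,500 ≈ 51,590.5 × g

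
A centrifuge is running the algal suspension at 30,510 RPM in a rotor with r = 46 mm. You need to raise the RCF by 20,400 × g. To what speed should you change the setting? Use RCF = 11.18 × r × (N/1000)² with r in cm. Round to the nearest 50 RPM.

r = 46 mm = 4.6 cm
Current RCF = 11.18 × 4.6 × (30.51)² = 11.18 × 4.6 × 930.8601 ≈ 47,872.3 × g
Target RCF = 47,872.3 + 20,400 = 68,272.3 × g
(N/1000)² = 68,272.3 / 51.428 = 1327.532
N = 1000 × √1327.532 ≈ 36,435.3

≈ 36450 RPM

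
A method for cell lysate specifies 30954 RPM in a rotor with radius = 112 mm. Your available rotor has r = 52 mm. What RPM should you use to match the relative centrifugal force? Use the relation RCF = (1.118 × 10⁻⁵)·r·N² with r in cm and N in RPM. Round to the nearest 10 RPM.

≈ 45430 RPM

Original rotor: r = 112 mm = 11.2 cm
RCF_original = 1.118 × 10⁻⁵ × 11.2 × (30954)² = 1.118 × 10⁻⁵ × 11.2 × 958,150,116 ≈ 119,975.7 × g
Your rotor: r = 52 mm = 5.2 cm
119,975.7 = 1.118 × 10⁻⁵ × 5.2 × N²
N² = 119,975.7 / (5.8136 × 10⁻⁵) = 2,063,707,513
N ≈ √2,063,707,513 ≈ 45,428.0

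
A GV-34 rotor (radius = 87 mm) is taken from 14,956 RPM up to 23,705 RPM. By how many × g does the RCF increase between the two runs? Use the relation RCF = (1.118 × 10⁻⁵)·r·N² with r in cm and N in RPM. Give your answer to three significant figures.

r = 87 mm = 8.7 cm
RCF₁ = 1.118 × 10⁻⁵ × 8.7 × (14956)² = 1.118 × 10⁻⁵ × 8.7 × 223,681,936 ≈ 21,756.6 × g
RCF₂ = 1.118 × 10⁻⁵ × 8.7 × (23705)² = 1.118 × 10⁻⁵ × 8.7 × 561,927,025 ≈ 54,656.4 × g
Increase = 54,656.4 − 21,756.6 = 32,899.8

≈ 32900 × g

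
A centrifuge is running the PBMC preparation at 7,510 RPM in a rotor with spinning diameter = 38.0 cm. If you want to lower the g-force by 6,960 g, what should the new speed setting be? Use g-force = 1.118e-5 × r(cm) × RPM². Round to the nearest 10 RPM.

≈ 4860 RPM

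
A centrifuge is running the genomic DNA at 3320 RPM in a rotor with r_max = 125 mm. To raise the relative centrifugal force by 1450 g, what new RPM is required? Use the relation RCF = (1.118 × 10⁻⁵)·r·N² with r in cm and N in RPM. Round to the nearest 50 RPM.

r = 125 mm = 12.5 cm
Current RCF = 1.118 × 10⁻⁵ × 12.5 × (3320)² = 1.118 × 10⁻⁵ × 12.5 × 11,022,400 ≈ 1,540.4 × g
Target RCF = 1,540.4 + 1,450 = 2,990.4 × g
N² = 2,990.4 / (13.975 × 10⁻⁵) = 21,398,211
N ≈ √21,398,211 ≈ 4,625.8

≈ 4650 RPM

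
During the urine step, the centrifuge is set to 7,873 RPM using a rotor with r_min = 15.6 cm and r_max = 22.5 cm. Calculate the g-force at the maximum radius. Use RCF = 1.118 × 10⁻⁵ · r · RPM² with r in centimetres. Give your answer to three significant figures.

15600 × g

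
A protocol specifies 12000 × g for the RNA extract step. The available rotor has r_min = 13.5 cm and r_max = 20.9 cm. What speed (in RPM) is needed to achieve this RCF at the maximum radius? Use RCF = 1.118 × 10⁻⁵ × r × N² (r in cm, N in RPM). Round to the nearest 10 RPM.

7170 RPM

Use r_max = 20.9 cm.
RCF = 1.118 × 10⁻⁵ × r × N²
12,000 = 1.118 × 10⁻⁵ × 20.9 × N²
N² = 12,000 / (23.3662 × 10⁻⁵) = 51,356,233
N ≈ √51,356,233 ≈ 7,166.3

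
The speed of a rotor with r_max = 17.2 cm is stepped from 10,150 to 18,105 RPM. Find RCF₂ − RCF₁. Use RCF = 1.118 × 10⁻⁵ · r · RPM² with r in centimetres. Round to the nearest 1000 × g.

≈ 43000 g

RCF₁ = 1.118 × 10⁻⁵ × 17.2 × (10150)² = 1.118 × 10⁻⁵ × 17.2 × 103,022,500 ≈ 19,810.8 × g
RCF₂ = 1.118 × 10⁻⁵ × 17.2 × (18105)² = 1.118 × 10⁻⁵ × 17.2 × 327,791,025 ≈ 63,032.9 × g
Increase = 63,032.9 − 19,810.8 = 43,222.1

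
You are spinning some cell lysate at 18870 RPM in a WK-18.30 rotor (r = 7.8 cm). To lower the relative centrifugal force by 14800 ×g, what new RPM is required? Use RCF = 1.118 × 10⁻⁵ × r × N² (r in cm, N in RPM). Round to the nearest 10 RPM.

N₂ ≈ 13650 RPM

Current RCF = 1.118 × 10⁻⁵ × 7.8 × (18870)² = 1.118 × 10⁻⁵ × 7.8 × 356,076,900 ≈ 31,051.3 × g
Target RCF = 31,051.3 − 14,800 = 16,251.3 × g
N² = 16,251.3 / (8.7204 × 10⁻⁵) = 186,359,571
N ≈ √186,359,571 ≈ 13,651.4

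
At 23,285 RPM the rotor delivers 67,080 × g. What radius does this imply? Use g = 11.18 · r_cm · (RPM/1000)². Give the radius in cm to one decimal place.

r ≈ 11.1 cm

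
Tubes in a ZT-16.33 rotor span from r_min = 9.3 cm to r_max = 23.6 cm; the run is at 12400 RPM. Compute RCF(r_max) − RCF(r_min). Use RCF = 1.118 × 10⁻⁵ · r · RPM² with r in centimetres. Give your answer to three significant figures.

ΔRCF = 1.118 × 10⁻⁵ × (r_max − r_min) × N² = 1.118 × 10⁻⁵ × 14.3 × 153,760,000 ≈ 24,582.2

ΔRCF ≈ 24600 g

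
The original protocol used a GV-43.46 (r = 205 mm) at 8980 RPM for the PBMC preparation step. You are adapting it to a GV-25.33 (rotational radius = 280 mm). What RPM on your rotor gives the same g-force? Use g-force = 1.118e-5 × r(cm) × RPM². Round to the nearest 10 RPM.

Original rotor: r = 205 mm = 20.5 cm
RCF = 1.118 × 10⁻⁵ × r × N²
RCF_original = 1.118 × 10⁻⁵ × 20.5 × (8980)² = 1.118 × 10⁻⁵ × 20.5 × 80,640,400 ≈ 18,482 × g
Your rotor: r = 280 mm = 28.0 cm
18,482 = 1.118 × 10⁻⁵ × 28 × N²
N² = 18,482 / (31.304 × 10⁻⁵) = 59,040,378
N ≈ √59,040,378 ≈ 7,683.8

7680 RPM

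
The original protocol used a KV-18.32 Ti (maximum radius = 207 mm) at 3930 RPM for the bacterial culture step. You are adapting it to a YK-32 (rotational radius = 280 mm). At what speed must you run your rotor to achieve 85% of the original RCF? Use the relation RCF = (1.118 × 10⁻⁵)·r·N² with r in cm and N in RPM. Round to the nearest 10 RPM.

Original rotor: r = 207 mm = 20.7 cm
RCF = 1.118 × 10⁻⁵ × r × N²
RCF_original = 1.118 × 10⁻⁵ × 20.7 × (3930)² = 1.118 × 10⁻⁵ × 20.7 × 15,444,900 ≈ 3,574.4 × g
Target RCF = 0.85 × 3,574.4 ≈ 3,038.2 × g
Your rotor: r = 280 mm = 28.0 cm
3,038.2 = 1.118 × 10⁻⁵ × 28 × N²
N² = 3,038.2 / (31.304 × 10⁻⁵) = 9,705,469
N ≈ √9,705,469 ≈ 3,115.4

≈ 3120 RPM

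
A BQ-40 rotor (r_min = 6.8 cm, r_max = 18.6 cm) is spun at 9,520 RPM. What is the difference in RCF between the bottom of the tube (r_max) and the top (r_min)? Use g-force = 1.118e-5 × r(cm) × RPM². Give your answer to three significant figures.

RCF_max = 1.118 × 10⁻⁵ × 18.6 × (9520)² = 1.118 × 10⁻⁵ × 18.6 × 90,630,400 ≈ 18,846.4 × g
RCF_min = 1.118 × 10⁻⁵ × 6.8 × (9520)² = 1.118 × 10⁻⁵ × 6.8 × 90,630,400 ≈ 6,890.1 × g
ΔRCF = 18,846.4 − 6,890.1 = 11,956.3

12000 × g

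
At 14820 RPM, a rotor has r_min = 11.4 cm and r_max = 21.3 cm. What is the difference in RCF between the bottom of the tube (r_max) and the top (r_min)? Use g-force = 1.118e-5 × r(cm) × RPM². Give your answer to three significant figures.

ΔRCF ≈ 24300 ×g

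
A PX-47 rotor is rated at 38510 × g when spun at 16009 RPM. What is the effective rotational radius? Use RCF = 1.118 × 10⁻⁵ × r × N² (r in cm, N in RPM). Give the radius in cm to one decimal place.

38510 = 1.118 × 10⁻⁵ × r × (16009)²
r = 38510 / (1.118 × 10⁻⁵ × 256,288,081) = 38510 / 2865.301 ≈ 13.440 cm

r ≈ 13.4 cm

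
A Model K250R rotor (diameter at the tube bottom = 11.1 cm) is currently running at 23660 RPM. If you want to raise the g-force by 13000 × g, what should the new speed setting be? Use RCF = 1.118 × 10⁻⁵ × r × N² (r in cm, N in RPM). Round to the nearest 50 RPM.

27750 RPM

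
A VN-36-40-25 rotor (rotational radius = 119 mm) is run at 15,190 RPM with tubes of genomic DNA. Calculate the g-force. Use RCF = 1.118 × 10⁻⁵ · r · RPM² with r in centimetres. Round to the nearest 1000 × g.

31000 x g

r = 119 mm = 11.9 cm
RCF = 1.118 × 10⁻⁵ × r × N²
RCF = 1.118 × 10⁻⁵ × 11.9 × (15190)² = 1.118 × 10⁻⁵ × 11.9 × 230,736,100 ≈ 30,697.6 × g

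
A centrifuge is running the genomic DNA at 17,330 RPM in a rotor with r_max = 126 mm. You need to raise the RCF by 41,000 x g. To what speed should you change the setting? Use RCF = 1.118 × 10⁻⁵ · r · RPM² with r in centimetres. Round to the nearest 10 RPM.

≈ 24320 RPM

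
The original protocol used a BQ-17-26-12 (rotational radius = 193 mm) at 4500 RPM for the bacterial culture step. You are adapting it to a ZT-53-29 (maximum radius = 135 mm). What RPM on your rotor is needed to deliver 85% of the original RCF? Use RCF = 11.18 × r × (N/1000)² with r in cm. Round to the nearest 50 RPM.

Original rotor: r = 193 mm = 19.3 cm
RCF_original = 11.18 × 19.3 × (4.5)² = 11.18 × 19.3 × 20.25 ≈ 4,369.4 × g
Target RCF = 0.85 × 4,369.4 ≈ 3,714 × g
Your rotor: r = 135 mm = 13.5 cm
3,714 = 11.18 × 13.5 × (N/1000)²
(N/1000)² = 3,714 / 150.93 = 24.60743
N = 1000 × √24.60743 ≈ 4,960.6

4950 RPM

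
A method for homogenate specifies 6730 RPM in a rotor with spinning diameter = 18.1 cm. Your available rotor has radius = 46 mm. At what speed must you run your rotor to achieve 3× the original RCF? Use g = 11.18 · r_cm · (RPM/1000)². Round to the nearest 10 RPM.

16350 RPM

Original rotor: r = 18.1 / 2 = 9.05 cm
RCF_original = 11.18 × 9.05 × (6.73)² = 11.18 × 9.05 × 45.2929 ≈ 4,582.7 × g
Target RCF = 3 × 4,582.7 ≈ 13,748.1 × g
Your rotor: r = 46 mm = 4.6 cm
13,748.1 = 11.18 × 4.6 × (N/1000)²
(N/1000)² = 13,748.1 / 51.428 = 267.3271
N = 1000 × √267.3271 ≈ 16,350.1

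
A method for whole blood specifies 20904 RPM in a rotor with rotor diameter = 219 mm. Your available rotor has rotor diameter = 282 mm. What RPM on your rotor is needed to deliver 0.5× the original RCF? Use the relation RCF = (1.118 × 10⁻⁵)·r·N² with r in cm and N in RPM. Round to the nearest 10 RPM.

Original rotor: r = 219 mm / 2 = 109.5 mm = 10.95 cm
RCF_original = 1.118 × 10⁻⁵ × 10.95 × (20904)² = 1.118 × 10⁻⁵ × 10.95 × 436,977,216 ≈ 53,495.2 × g
Target RCF = 0.5 × 53,495.2 ≈ 26,747.6 × g
Your rotor: r = 282 mm / 2 = 141 mm = 14.1 cm
26,747.6 = 1.118 × 10⁻⁵ × 14.1 × N²
N² = 26,747.6 / (15.7638 × 10⁻⁵) = 169,677,362
N ≈ √169,677,362 ≈ 13,026.0

≈ 13030 RPM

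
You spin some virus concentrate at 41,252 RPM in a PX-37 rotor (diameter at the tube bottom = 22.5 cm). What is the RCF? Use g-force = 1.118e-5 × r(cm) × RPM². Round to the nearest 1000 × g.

RCF ≈ 214000 g

r = 22.5 / 2 = 11.25 cm
RCF = 1.118 × 10⁻⁵ × 11.25 × (41252)² = 1.118 × 10⁻⁵ × 11.25 × 1,701,727,504 ≈ 214,034.8 × g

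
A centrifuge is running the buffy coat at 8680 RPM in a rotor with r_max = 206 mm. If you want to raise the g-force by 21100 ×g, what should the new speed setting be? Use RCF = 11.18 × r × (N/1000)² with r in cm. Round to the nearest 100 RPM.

r = 206 mm = 20.6 cm
Current RCF = 11.18 × 20.6 × (8.68)² = 11.18 × 20.6 × 75.3424 ≈ 17,352 × g
Target RCF = 17,352 + 21,100 = 38,452 × g
(N/1000)² = 38,452 / 230.308 = 166.959
N = 1000 × √166.959 ≈ 12,921.3

N₂ ≈ 12900 RPM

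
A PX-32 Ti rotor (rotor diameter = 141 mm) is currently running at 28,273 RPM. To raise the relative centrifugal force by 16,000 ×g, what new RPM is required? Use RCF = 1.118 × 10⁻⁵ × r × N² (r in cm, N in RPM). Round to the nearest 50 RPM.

N₂ ≈ 31650 RPM

r = 141 mm / 2 = 70.5 mm = 7.05 cm
Current RCF = 1.118 × 10⁻⁵ × 7.05 × (28273)² = 1.118 × 10⁻⁵ × 7.05 × 799,362,529 ≈ 63,005 × g
Target RCF = 63,005 + 16,000 = 79,005 × g
N² = 79,005 / (7.8819 × 10⁻⁵) = 1,002,359,837
N ≈ √1,002,359,837 ≈ 31,660.1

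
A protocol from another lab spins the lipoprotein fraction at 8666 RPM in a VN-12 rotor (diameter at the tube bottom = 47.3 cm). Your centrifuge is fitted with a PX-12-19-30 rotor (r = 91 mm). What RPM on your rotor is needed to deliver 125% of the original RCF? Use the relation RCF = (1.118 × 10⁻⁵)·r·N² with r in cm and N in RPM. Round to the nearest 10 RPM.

Original rotor: r = 47.3 / 2 = 23.65 cm
RCF_original = 1.118 × 10⁻⁵ × 23.65 × (8666)² = 1.118 × 10⁻⁵ × 23.65 × 75,099,556 ≈ 19,856.8 × g
Target RCF = 1.25 × 19,856.8 ≈ 24,821 × g
Your rotor: r = 91 mm = 9.1 cm
24,821 = 1.118 × 10⁻⁵ × 9.1 × N²
N² = 24,821 / (10.1738 × 10⁻⁵) = 243,969,805
N ≈ √243,969,805 ≈ 15,619.5

15620 RPM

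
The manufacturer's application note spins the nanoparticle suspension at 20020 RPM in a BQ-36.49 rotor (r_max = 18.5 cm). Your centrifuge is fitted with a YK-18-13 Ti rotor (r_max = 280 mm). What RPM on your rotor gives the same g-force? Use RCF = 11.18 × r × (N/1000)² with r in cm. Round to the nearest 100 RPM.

16300 RPM

RCF = 11.18 × r × (N/1000)²
RCF_original = 11.18 × 18.5 × (20.02)² = 11.18 × 18.5 × 400.8004 ≈ 82,897.5 × g
Your rotor: r = 280 mm = 28.0 cm
82,897.5 = 11.18 × 28 × (N/1000)²
(N/1000)² = 82,897.5 / 313.04 = 264.8144
N = 1000 × √264.8144 ≈ 16,273.1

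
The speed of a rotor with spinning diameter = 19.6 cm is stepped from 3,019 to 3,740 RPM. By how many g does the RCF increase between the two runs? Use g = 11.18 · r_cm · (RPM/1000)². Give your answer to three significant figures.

534 g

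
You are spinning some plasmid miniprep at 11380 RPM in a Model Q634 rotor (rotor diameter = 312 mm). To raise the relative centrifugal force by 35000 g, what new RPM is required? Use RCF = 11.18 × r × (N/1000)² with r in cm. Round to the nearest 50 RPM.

r = 312 mm / 2 = 156 mm = 15.6 cm
Current RCF = 11.18 × 15.6 × (11.38)² = 11.18 × 15.6 × 129.5044 ≈ 22,586.6 × g
Target RCF = 22,586.6 + 35,000 = 57,586.6 × g
(N/1000)² = 57,586.6 / 174.408 = 330.1832
N = 1000 × √330.1832 ≈ 18,170.9

18150 RPM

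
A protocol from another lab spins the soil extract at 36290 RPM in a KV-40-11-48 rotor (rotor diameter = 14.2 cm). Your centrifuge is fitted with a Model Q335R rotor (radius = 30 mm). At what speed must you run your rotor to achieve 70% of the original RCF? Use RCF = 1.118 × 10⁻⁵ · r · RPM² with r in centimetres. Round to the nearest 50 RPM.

≈ 46700 RPM

Original rotor: r = 14.2 / 2 = 7.1 cm
RCF_original = 1.118 × 10⁻⁵ × 7.1 × (36290)² = 1.118 × 10⁻⁵ × 7.1 × 1,316,964,100 ≈ 104,538 × g
Target RCF = 0.7 × 104,538 ≈ 73,176.6 × g
Your rotor: r = 30 mm = 3.0 cm
73,176.6 = 1.118 × 10⁻⁵ × 3 × N²
N² = 73,176.6 / (3.354 × 10⁻⁵) = 2,181,771,020
N ≈ √2,181,771,020 ≈ 46,709.4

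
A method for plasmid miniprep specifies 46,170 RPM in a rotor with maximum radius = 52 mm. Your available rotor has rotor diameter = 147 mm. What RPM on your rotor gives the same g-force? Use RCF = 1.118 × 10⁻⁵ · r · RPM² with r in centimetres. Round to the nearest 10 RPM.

38830 RPM

Original rotor: r = 52 mm = 5.2 cm
RCF_original = 1.118 × 10⁻⁵ × 5.2 × (46170)² = 1.118 × 10⁻⁵ × 5.2 × 2,131,668,900 ≈ 123,926.7 × g
Your rotor: r = 147 mm / 2 = 73.5 mm = 7.35 cm
123,926.7 = 1.118 × 10⁻⁵ × 7.35 × N²
N² = 123,926.7 / (8.2173 × 10⁻⁵) = 1,508,119,455
N ≈ √1,508,119,455 ≈ 38,834.5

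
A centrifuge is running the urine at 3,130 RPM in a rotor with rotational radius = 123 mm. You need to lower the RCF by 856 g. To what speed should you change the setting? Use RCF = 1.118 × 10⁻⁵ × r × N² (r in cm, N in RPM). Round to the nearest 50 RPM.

≈ 1900 RPM

r = 123 mm = 12.3 cm
Current RCF = 1.118 × 10⁻⁵ × 12.3 × (3130)² = 1.118 × 10⁻⁵ × 12.3 × 9,796,900 ≈ 1,347.2 × g
Target RCF = 1,347.2 − 856 = 491.2 × g
N² = 491.2 / (13.7514 × 10⁻⁵) = 3,572,000
N ≈ √3,572,000 ≈ 1,890.0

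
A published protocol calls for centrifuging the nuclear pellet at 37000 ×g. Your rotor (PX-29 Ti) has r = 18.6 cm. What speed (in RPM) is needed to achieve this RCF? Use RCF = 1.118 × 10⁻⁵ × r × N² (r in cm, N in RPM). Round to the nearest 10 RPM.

N ≈ 13340 RPM

37,000 = 1.118 × 10⁻⁵ × 18.6 × N²
N² = 37,000 / (20.7948 × 10⁻⁵) = 177,929,098
N ≈ √177,929,098 ≈ 13,339.0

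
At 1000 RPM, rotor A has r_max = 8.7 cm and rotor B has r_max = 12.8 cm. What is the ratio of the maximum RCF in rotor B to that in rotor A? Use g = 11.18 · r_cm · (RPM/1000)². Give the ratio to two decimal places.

At fixed N, RCF ∝ r, so RCF_B/RCF_A = r_B/r_A = 12.8 / 8.7 = 1.4713.

1.47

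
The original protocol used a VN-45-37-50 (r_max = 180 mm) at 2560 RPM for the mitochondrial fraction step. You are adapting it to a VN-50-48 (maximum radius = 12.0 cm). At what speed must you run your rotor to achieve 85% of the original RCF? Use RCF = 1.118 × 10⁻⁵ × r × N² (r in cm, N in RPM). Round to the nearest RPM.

Original rotor: r = 180 mm = 18.0 cm
RCF_original = 1.118 × 10⁻⁵ × 18 × (2560)² = 1.118 × 10⁻⁵ × 18 × 6,553,600 ≈ 1,318.8 × g
Target RCF = 0.85 × 1,318.8 ≈ 1,121 × g
1,121 = 1.118 × 10⁻⁵ × 12 × N²
N² = 1,121 / (13.416 × 10⁻⁵) = 8,355,695
N ≈ √8,355,695 ≈ 2,890.6

≈ 2891 RPM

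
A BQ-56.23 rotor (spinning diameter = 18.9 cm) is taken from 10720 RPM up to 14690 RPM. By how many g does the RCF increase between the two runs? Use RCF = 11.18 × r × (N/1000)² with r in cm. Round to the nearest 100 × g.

r = 18.9 / 2 = 9.45 cm
RCF₁ = 11.18 × 9.45 × (10.72)² = 11.18 × 9.45 × 114.9184 ≈ 12,141.2 × g
RCF₂ = 11.18 × 9.45 × (14.69)² = 11.18 × 9.45 × 215.7961 ≈ 22,799.1 × g
Increase = 22,799.1 − 12,141.2 = 10,657.9

10700 g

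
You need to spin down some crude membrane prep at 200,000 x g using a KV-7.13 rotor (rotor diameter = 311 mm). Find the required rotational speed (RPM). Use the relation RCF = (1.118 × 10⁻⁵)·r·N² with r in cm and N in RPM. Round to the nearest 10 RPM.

r = 311 mm / 2 = 155.5 mm = 15.55 cm
RCF = 1.118 × 10⁻⁵ × r × N²
200,000 = 1.118 × 10⁻⁵ × 15.55 × N²
N² = 200,000 / (17.3849 × 10⁻⁵) = 1,150,423,644
N ≈ √1,150,423,644 ≈ 33,917.9

N ≈ 33920 RPM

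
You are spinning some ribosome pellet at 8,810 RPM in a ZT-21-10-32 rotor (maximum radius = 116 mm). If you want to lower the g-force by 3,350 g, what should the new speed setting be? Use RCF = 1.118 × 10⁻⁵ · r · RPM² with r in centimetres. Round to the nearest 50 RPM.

r = 116 mm = 11.6 cm
Current RCF = 1.118 × 10⁻⁵ × 11.6 × (8810)² = 1.118 × 10⁻⁵ × 11.6 × 77,616,100 ≈ 10,065.9 × g
Target RCF = 10,065.9 − 3,350 = 6,715.9 × g
N² = 6,715.9 / (12.9688 × 10⁻⁵) = 51,785,053
N ≈ √51,785,053 ≈ 7,196.2

N₂ ≈ 7200 RPM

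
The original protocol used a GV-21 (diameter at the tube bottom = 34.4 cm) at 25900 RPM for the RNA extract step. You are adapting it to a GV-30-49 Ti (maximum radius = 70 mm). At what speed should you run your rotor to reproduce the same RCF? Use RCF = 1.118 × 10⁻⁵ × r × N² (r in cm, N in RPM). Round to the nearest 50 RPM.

Original rotor: r = 34.4 / 2 = 17.2 cm
RCF = 1.118 × 10⁻⁵ × r × N²
RCF_original = 1.118 × 10⁻⁵ × 17.2 × (25900)² = 1.118 × 10⁻⁵ × 17.2 × 670,810,000 ≈ 128,994.1 × g
Your rotor: r = 70 mm = 7.0 cm
128,994.1 = 1.118 × 10⁻⁵ × 7 × N²
N² = 128,994.1 / (7.826 × 10⁻⁵) = 1,648,276,259
N ≈ √1,648,276,259 ≈ 40,599.0

40600 RPM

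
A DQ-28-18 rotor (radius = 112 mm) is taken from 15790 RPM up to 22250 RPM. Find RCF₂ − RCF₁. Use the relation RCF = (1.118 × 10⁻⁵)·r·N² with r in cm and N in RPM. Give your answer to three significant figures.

30800 g

r = 112 mm = 11.2 cm
RCF₁ = 1.118 × 10⁻⁵ × 11.2 × (15790)² = 1.118 × 10⁻⁵ × 11.2 × 249,324,100 ≈ 31,219.4 × g
RCF₂ = 1.118 × 10⁻⁵ × 11.2 × (22250)² = 1.118 × 10⁻⁵ × 11.2 × 495,062,500 ≈ 61,989.7 × g
Increase = 61,989.7 − 31,219.4 = 30,770.3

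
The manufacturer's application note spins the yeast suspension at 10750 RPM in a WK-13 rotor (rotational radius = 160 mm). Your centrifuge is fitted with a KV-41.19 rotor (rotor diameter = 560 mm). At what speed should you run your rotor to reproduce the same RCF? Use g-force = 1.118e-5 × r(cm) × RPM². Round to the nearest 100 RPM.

8100 RPM

Original rotor: r = 160 mm = 16.0 cm
RCF = 1.118 × 10⁻⁵ × r × N²
RCF_original = 1.118 × 10⁻⁵ × 16 × (10750)² = 1.118 × 10⁻⁵ × 16 × 115,562,500 ≈ 20,671.8 × g
Your rotor: r = 560 mm / 2 = 280 mm = 28 cm
20,671.8 = 1.118 × 10⁻⁵ × 28 × N²
N² = 20,671.8 / (31.304 × 10⁻⁵) = 66,035,650
N ≈ √66,035,650 ≈ 8,126.2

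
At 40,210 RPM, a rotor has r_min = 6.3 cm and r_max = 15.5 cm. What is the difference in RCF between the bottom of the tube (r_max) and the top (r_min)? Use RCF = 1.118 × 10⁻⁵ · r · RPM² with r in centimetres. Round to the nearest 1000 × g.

ΔRCF ≈ 166000 × g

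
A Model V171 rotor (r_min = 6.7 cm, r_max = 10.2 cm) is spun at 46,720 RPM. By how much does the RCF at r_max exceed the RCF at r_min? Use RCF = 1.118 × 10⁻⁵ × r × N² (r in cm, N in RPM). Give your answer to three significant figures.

RCF_max = 1.118 × 10⁻⁵ × 10.2 × (46720)² = 1.118 × 10⁻⁵ × 10.2 × 2,182,758,400 ≈ 248,913 × g
RCF_min = 1.118 × 10⁻⁵ × 6.7 × (46720)² = 1.118 × 10⁻⁵ × 6.7 × 2,182,758,400 ≈ 163,501.7 × g
ΔRCF = 248,913 − 163,501.7 = 85,411.3

85400 × g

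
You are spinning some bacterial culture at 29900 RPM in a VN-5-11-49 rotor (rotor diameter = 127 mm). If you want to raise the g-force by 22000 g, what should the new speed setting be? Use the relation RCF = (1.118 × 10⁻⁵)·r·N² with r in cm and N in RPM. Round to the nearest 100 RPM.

N₂ ≈ 34700 RPM

r = 127 mm / 2 = 63.5 mm = 6.35 cm
Current RCF = 1.118 × 10⁻⁵ × 6.35 × (29900)² = 1.118 × 10⁻⁵ × 6.35 × 894,010,000 ≈ 63,468.5 × g
Target RCF = 63,468.5 + 22,000 = 85,468.5 × g
N² = 85,468.5 / (7.0993 × 10⁻⁵) = 1,203,900,385
N ≈ √1,203,900,385 ≈ 34,697.3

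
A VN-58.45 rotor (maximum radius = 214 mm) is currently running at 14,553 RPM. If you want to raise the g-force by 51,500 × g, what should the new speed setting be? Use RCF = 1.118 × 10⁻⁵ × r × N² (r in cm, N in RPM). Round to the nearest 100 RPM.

N₂ ≈ 20700 RPM

r = 214 mm = 21.4 cm
Current RCF = 1.118 × 10⁻⁵ × 21.4 × (14553)² = 1.118 × 10⁻⁵ × 21.4 × 211,789,809 ≈ 50,671.1 × g
Target RCF = 50,671.1 + 51,500 = 102,171.1 × g
N² = 102,171.1 / (23.9252 × 10⁻⁵) = 427,043,870
N ≈ √427,043,870 ≈ 20,665.0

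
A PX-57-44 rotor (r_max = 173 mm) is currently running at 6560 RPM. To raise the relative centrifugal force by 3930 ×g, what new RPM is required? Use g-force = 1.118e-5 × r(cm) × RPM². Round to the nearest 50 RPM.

r = 173 mm = 17.3 cm
Current RCF = 1.118 × 10⁻⁵ × 17.3 × (6560)² = 1.118 × 10⁻⁵ × 17.3 × 43,033,600 ≈ 8,323.3 × g
Target RCF = 8,323.3 + 3,930 = 12,253.3 × g
N² = 12,253.3 / (19.3414 × 10⁻⁵) = 63,352,705
N ≈ √63,352,705 ≈ 7,959.4

N₂ ≈ 7950 RPM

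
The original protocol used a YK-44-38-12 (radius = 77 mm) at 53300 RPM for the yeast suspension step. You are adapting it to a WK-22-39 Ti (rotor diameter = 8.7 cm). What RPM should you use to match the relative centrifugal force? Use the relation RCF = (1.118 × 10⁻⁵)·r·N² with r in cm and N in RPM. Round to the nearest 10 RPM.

Original rotor: r = 77 mm = 7.7 cm
RCF_original = 1.118 × 10⁻⁵ × 7.7 × (53300)² = 1.118 × 10⁻⁵ × 7.7 × 2,840,890,000 ≈ 244,560.9 × g
Your rotor: r = 8.7 / 2 = 4.35 cm
244,560.9 = 1.118 × 10⁻⁵ × 4.35 × N²
N² = 244,560.9 / (4.8633 × 10⁻⁵) = 5,028,702,733
N ≈ √5,028,702,733 ≈ 70,913.3

70910 RPM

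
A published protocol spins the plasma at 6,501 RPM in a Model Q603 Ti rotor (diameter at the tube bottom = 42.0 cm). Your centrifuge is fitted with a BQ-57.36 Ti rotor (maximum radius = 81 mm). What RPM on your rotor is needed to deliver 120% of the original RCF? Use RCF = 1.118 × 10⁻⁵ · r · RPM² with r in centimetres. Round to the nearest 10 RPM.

Original rotor: r = 42.0 / 2 = 21 cm
RCF_original = 1.118 × 10⁻⁵ × 21 × (6501)² = 1.118 × 10⁻⁵ × 21 × 42,263,001 ≈ 9,922.5 × g
Target RCF = 1.2 × 9,922.5 ≈ 11,907 × g
Your rotor: r = 81 mm = 8.1 cm
11,907 = 1.118 × 10⁻⁵ × 8.1 × N²
N² = 11,907 / (9.0558 × 10⁻⁵) = 131,484,794
N ≈ √131,484,794 ≈ 11,466.7

11470 RPM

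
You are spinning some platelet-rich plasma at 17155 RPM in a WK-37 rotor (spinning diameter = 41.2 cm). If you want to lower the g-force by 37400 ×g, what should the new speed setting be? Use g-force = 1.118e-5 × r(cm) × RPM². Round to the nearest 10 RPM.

r = 41.2 / 2 = 20.6 cm
Current RCF = 1.118 × 10⁻⁵ × 20.6 × (17155)² = 1.118 × 10⁻⁵ × 20.6 × 294,294,025 ≈ 67,778.3 × g
Target RCF = 67,778.3 − 37,400 = 30,378.3 × g
N² = 30,378.3 / (23.0308 × 10⁻⁵) = 131,902,930
N ≈ √131,902,930 ≈ 11,484.9

≈ 11480 RPM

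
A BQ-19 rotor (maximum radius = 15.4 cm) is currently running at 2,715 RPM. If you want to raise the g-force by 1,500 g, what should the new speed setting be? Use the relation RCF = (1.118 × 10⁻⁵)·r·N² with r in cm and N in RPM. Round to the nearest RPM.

N₂ ≈ 4010 RPM

Current RCF = 1.118 × 10⁻⁵ × 15.4 × (2715)² = 1.118 × 10⁻⁵ × 15.4 × 7,371,225 ≈ 1,269.1 × g
Target RCF = 1,269.1 + 1,500 = 2,769.1 × g
N² = 2,769.1 / (17.2172 × 10⁻⁵) = 16,083,335
N ≈ √16,083,335 ≈ 4,010.4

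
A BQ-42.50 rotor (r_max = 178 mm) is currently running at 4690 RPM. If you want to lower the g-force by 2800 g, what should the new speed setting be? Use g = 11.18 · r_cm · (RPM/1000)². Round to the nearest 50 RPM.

2800 RPM

r = 178 mm = 17.8 cm
Current RCF = 11.18 × 17.8 × (4.69)² = 11.18 × 17.8 × 21.9961 ≈ 4,377.3 × g
Target RCF = 4,377.3 − 2,800 = 1,577.3 × g
(N/1000)² = 1,577.3 / 199.004 = 7.925971
N = 1000 × √7.925971 ≈ 2,815.3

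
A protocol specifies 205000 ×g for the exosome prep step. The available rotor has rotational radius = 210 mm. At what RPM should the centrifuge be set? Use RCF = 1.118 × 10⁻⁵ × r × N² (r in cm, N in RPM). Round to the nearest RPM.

N ≈ 29549 RPM

r = 210 mm = 21.0 cm
RCF = 1.118 × 10⁻⁵ × r × N²
205,000 = 1.118 × 10⁻⁵ × 21 × N²
N² = 205,000 / (23.478 × 10⁻⁵) = 873,157,850
N ≈ √873,157,850 ≈ 29,549.2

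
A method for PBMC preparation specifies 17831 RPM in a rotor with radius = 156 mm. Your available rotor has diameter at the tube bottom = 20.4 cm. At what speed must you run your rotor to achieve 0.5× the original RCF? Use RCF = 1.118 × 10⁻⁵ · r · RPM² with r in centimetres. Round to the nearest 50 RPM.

Original rotor: r = 156 mm = 15.6 cm
RCF = 1.118 × 10⁻⁵ × r × N²
RCF_original = 1.118 × 10⁻⁵ × 15.6 × (17831)² = 1.118 × 10⁻⁵ × 15.6 × 317,944,561 ≈ 55,452.1 × g
Target RCF = 0.5 × 55,452.1 ≈ 27,726 × g
Your rotor: r = 20.4 / 2 = 10.2 cm
27,726 = 1.118 × 10⁻⁵ × 10.2 × N²
N² = 27,726 / (11.4036 × 10⁻⁵) = 243,133,747
N ≈ √243,133,747 ≈ 15,592.7

≈ 15600 RPM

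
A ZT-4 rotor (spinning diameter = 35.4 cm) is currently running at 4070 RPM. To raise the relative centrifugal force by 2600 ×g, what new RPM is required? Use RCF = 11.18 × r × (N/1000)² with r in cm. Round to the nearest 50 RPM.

r = 35.4 / 2 = 17.7 cm
Current RCF = 11.18 × 17.7 × (4.07)² = 11.18 × 17.7 × 16.5649 ≈ 3,278 × g
Target RCF = 3,278 + 2,600 = 5,878 × g
(N/1000)² = 5,878 / 197.886 = 29.70397
N = 1000 × √29.70397 ≈ 5,450.1

N₂ ≈ 5450 RPM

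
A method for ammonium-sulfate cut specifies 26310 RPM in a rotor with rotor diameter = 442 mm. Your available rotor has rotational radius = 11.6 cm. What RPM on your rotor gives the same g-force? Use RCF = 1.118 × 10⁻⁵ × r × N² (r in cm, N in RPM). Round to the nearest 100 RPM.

Original rotor: r = 442 mm / 2 = 221 mm = 22.1 cm
RCF_original = 1.118 × 10⁻⁵ × 22.1 × (26310)² = 1.118 × 10⁻⁵ × 22.1 × 692,216,100 ≈ 171,031.4 × g
171,031.4 = 1.118 × 10⁻⁵ × 11.6 × N²
N² = 171,031.4 / (12.9688 × 10⁻⁵) = 1,318,791,253
N ≈ √1,318,791,253 ≈ 36,315.2

≈ 36300 RPM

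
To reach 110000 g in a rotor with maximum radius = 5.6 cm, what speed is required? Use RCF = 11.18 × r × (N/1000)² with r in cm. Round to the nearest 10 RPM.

41920 RPM

RCF = 11.18 × r × (N/1000)²
110,000 = 11.18 × 5.6 × (N/1000)²
(N/1000)² = 110,000 / 62.608 = 1756.964
N = 1000 × √1756.964 ≈ 41,916.2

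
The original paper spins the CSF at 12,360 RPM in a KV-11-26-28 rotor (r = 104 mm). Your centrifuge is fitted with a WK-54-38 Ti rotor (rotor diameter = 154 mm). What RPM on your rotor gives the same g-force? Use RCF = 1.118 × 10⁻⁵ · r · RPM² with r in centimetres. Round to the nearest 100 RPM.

Original rotor: r = 104 mm = 10.4 cm
RCF_original = 1.118 × 10⁻⁵ × 10.4 × (12360)² = 1.118 × 10⁻⁵ × 10.4 × 152,769,600 ≈ 17,762.8 × g
Your rotor: r = 154 mm / 2 = 77 mm = 7.7 cm
17,762.8 = 1.118 × 10⁻⁵ × 7.7 × N²
N² = 17,762.8 / (8.6086 × 10⁻⁵) = 206,337,848
N ≈ √206,337,848 ≈ 14,364.5

≈ 14400 RPM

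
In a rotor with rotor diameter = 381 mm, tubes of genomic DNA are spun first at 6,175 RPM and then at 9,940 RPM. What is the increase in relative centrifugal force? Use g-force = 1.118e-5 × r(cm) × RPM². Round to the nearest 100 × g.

12900 ×g

r = 381 mm / 2 = 190.5 mm = 19.05 cm
RCF₁ = 1.118 × 10⁻⁵ × 19.05 × (6175)² = 1.118 × 10⁻⁵ × 19.05 × 38,130,625 ≈ 8,121 × g
RCF₂ = 1.118 × 10⁻⁵ × 19.05 × (9940)² = 1.118 × 10⁻⁵ × 19.05 × 98,803,600 ≈ 21,043.1 × g
Increase = 21,043.1 − 8,121 = 12,922.1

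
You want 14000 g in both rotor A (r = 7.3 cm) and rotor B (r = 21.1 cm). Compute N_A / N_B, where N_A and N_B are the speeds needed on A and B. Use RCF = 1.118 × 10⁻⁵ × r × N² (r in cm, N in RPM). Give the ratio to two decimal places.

1.70

At fixed RCF, N ∝ 1/√r, so N_A/N_B = √(r_B/r_A) = √(21.1/7.3) = √2.890411 = 1.7001.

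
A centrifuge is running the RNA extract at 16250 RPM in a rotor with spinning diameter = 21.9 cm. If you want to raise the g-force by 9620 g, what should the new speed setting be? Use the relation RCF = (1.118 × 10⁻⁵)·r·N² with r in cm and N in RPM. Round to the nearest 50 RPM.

≈ 18500 RPM

r = 21.9 / 2 = 10.95 cm
Current RCF = 1.118 × 10⁻⁵ × 10.95 × (16250)² = 1.118 × 10⁻⁵ × 10.95 × 264,062,500 ≈ 32,326.8 × g
Target RCF = 32,326.8 + 9,620 = 41,946.8 × g
N² = 41,946.8 / (12.2421 × 10⁻⁵) = 342,643,827
N ≈ √342,643,827 ≈ 18,510.6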